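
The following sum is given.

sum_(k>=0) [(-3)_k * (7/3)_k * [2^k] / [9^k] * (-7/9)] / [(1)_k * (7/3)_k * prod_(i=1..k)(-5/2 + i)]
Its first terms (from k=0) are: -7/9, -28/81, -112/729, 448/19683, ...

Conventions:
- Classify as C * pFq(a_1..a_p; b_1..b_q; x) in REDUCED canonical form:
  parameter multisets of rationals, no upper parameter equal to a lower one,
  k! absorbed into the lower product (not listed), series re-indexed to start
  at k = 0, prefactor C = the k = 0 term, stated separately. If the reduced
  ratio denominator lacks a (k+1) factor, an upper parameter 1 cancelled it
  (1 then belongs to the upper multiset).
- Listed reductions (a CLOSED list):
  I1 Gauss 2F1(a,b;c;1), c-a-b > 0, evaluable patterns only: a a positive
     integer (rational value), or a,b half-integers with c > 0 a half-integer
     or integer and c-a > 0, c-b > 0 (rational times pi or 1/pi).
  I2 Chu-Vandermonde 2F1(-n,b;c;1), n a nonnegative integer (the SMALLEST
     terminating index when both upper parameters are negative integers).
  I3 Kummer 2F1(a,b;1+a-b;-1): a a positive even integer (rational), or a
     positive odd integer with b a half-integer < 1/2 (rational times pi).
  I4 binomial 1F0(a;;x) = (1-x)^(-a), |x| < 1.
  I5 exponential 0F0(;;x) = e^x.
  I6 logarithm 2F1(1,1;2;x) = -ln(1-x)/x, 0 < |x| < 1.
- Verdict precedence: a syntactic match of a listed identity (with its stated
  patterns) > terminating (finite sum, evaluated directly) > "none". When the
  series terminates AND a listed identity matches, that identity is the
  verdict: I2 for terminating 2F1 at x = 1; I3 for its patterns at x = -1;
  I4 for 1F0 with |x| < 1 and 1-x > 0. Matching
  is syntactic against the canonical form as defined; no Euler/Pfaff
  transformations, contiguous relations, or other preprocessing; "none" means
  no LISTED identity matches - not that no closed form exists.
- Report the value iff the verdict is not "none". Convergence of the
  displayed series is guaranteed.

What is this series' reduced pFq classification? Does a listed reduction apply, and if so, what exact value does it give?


Canonical form: C = -7/9 times 1F1 with upper {-3}, lower {-3/2}, x = 2/9. Verdict: terminating. With -3 upstairs the series is a 4-term polynomial sum; evaluated term by term. Sum: -24689/19683.

First insight: x = (2/9) and the parameter 7/3 appears in both the upper and lower lists and cancels.
Adjacent-term ratio: r(k) = (2/9) * (k-3) / [(k-3/2) (k+1)] ; factor over Q: parameters, x = (2/9), and C = -7/9.


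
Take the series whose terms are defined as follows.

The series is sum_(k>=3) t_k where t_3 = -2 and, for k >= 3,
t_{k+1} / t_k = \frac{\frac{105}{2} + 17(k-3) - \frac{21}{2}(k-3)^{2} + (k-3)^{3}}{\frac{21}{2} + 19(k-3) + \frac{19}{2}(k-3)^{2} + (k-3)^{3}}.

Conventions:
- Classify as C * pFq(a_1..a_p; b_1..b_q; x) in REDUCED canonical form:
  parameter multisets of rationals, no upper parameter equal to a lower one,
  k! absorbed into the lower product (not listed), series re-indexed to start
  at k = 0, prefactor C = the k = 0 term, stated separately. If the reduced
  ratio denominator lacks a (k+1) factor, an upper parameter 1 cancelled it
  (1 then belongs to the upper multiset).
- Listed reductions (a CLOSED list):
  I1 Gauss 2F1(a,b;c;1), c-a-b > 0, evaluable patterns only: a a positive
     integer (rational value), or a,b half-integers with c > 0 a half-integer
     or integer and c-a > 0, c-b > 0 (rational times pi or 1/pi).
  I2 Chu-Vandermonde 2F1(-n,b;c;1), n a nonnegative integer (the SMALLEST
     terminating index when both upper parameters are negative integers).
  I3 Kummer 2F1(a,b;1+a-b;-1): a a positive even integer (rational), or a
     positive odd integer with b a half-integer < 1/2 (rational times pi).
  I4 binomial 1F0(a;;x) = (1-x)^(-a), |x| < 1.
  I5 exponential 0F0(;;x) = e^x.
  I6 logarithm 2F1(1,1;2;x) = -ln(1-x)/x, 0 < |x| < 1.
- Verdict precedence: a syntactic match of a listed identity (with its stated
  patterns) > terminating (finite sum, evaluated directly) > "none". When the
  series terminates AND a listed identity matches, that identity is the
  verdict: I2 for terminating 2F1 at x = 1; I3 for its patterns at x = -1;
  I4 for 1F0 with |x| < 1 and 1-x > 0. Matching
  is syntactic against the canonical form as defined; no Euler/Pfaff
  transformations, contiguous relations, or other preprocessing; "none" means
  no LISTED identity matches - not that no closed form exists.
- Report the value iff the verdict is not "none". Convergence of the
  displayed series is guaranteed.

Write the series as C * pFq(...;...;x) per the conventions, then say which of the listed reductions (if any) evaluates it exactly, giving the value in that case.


Classification (C = -2): 2F1 with upper {-7, -5}, lower {7}, argument x = 1. Verdict at x = 1: Vandermonde's identity (I2) matches (terminating 2F1 at x = 1 with n = 5, b = -7, c = 7). Hence: -\frac{408}{11}.

Key step: t_0 = -2 here, and roots of the ratio polynomials (C = -2) are the negated parameters.
Step ratio: r(k) = 1 * (k-7) (k-5) / [(k+7) (k+1)] - poly over poly, x = 1 from leading terms; C = -2 at k = 0.


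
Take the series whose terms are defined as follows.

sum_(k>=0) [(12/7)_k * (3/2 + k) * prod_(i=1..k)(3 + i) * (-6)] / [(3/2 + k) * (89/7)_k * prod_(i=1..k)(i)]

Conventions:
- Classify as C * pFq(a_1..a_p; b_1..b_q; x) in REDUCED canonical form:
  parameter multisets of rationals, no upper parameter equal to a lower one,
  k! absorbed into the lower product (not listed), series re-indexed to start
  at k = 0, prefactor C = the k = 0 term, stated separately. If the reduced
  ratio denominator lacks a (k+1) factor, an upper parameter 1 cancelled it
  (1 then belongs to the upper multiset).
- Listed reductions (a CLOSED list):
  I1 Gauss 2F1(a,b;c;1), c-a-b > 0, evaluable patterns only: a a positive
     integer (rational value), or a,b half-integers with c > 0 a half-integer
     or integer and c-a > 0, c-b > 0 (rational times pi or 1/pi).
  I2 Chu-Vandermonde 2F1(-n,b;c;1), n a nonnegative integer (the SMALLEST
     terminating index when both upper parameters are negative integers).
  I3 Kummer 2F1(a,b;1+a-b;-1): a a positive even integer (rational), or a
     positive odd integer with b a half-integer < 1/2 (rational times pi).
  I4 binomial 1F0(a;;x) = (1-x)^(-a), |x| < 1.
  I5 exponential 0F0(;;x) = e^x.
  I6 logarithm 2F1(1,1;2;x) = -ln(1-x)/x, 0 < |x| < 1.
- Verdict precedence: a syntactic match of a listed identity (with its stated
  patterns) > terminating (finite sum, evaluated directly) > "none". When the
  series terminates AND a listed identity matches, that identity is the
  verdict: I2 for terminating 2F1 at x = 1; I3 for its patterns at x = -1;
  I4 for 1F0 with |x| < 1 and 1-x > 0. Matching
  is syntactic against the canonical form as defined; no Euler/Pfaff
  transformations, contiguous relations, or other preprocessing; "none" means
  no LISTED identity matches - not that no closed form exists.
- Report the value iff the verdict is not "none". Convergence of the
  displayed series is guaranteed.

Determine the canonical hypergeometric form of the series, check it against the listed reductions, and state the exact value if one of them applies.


This is -6 * 2F1(12/7, 4; 89/7; 1) in reduced canonical form. Verdict: the Gauss summation I1 fires (x = 1: the Gamma ratio telescopes since c-a-b = 7 > 0 and a = 4 in Z>0). Exact value: -212585/16807.

Key observation: t_0 being -6, the factor k + 3/2 cancels (top and bottom), leaving C = -6.
Ratio: r(k) = 1 * (k+12/7) (k+4) / [(k+89/7) (k+1)] - rational in k, leading ratio 1; with t_0 = -6, classification follows.


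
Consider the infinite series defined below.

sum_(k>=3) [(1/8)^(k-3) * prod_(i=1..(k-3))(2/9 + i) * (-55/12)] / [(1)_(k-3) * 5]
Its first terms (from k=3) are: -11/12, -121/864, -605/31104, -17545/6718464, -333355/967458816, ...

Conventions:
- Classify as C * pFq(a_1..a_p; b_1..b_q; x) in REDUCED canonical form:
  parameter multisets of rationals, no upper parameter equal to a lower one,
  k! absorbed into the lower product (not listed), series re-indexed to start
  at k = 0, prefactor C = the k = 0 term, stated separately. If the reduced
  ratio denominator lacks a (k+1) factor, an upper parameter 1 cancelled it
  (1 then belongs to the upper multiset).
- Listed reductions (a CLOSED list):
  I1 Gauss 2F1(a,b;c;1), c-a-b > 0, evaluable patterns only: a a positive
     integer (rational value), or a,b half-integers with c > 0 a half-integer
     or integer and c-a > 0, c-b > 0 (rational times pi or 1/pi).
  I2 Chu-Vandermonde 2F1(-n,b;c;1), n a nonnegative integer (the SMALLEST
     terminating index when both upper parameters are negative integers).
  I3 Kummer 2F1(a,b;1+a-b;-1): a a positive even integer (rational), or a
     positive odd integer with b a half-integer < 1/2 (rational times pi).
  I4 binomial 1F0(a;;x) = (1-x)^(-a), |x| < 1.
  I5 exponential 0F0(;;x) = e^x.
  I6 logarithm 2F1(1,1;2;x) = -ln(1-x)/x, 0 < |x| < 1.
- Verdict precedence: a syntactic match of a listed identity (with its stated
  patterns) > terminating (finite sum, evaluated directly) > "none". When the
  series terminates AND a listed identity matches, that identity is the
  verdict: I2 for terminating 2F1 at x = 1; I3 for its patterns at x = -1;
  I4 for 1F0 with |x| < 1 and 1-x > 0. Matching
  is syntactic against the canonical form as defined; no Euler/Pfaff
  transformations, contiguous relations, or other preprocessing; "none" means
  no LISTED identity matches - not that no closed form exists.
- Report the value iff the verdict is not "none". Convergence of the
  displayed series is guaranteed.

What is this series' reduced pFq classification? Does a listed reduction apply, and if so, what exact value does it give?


Reduced: x = 1/8, 1F0, upper = {11/9}, lower = {-}, C = -11/12. Verdict (x = 1/8): the binomial series (I4) applies (the 1F0 binomial series: exponent -11/9, x = 1/8). Exact value: (-11/12) * (7/8)^(-11/9).

Structural cue: from the first term -11/12: (1)_k (C = -11/12) is k! itself.
Adjacent-term ratio: r(k) = (1/8) * (k+11/9) / [(k+1)] - rational in k, leading ratio (1/8); with t_0 = -11/12, classification follows.


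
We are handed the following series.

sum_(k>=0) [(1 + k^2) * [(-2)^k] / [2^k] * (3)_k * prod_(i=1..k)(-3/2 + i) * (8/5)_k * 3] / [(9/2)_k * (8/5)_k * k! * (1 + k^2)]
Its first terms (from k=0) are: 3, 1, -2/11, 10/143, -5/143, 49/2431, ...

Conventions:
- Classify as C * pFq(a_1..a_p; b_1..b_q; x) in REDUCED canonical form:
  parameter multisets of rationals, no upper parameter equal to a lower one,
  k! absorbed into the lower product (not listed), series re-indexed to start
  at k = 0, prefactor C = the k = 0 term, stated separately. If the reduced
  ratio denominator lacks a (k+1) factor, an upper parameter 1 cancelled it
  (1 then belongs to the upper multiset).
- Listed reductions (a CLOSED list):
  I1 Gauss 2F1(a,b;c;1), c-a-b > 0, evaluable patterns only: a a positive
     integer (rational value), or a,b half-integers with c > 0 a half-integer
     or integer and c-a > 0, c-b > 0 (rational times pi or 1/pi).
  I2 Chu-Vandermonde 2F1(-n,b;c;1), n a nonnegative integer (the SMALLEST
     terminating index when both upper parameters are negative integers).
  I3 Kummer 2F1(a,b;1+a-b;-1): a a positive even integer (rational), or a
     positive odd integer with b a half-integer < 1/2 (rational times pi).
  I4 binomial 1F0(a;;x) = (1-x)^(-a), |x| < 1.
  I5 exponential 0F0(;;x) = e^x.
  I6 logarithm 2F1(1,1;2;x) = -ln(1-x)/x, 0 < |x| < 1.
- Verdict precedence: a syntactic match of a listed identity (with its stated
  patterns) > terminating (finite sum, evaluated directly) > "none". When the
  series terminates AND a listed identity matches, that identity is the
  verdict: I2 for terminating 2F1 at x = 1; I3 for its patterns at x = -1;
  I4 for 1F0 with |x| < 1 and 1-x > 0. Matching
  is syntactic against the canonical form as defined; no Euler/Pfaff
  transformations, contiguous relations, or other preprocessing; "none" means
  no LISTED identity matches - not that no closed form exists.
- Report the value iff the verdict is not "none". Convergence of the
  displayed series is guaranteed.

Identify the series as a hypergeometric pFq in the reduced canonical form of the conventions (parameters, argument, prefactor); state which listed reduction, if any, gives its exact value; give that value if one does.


Prefactor 3, argument -1: 2F1 with upper {-1/2, 3} over lower {9/2}. Verdict (x = -1): the Kummer evaluation I3 applies (x = -1; c = 9/2 equals 1+a-b for upper {-1/2, 3}: listed pattern). Its exact value is (315/256) * pi.

First insight: t_0 = 3 here, and the two k-th powers (prefactor 3) combine into one argument.
Step ratio: r(k) = (-1) * (k-1/2) (k+3) / [(k+9/2) (k+1)] - rational; roots negated = parameters, x = (-1), C = 3.


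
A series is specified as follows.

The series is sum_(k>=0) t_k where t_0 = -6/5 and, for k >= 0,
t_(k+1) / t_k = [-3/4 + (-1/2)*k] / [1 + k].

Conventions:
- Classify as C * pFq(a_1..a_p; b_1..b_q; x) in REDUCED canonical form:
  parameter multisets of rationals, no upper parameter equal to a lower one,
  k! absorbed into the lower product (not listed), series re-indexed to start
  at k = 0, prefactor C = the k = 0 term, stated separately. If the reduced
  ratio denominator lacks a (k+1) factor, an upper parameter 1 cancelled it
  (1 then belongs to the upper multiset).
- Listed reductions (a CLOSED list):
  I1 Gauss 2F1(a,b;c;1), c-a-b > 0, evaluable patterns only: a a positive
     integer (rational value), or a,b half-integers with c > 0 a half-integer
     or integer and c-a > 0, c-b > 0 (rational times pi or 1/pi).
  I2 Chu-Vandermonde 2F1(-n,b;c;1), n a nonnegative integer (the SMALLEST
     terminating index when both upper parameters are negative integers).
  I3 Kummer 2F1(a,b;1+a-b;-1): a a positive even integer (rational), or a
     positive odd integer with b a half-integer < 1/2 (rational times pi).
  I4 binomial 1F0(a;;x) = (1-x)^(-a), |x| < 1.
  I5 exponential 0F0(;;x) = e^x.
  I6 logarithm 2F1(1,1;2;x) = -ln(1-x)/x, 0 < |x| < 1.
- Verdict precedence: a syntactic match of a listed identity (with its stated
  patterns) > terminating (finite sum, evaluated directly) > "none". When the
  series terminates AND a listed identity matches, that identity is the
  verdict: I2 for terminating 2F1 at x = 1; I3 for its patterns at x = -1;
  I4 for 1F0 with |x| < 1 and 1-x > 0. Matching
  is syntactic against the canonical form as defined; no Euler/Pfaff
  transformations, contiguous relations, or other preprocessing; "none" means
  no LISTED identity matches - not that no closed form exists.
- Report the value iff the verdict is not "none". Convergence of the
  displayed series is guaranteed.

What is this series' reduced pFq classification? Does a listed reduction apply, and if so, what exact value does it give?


Structural cue: t_0 being -6/5, the expanded ratio factors over Q; C = -6/5, roots give parameters.
Ratio: r(k) = (-1/2) * (k+3/2) / [(k+1)] - rational in k, leading ratio (-1/2); with t_0 = -6/5, classification follows.

Classification (C = -6/5): 1F0 with upper {3/2}, lower {-}, argument x = -1/2. Verdict: binomial (I4) applies (the 1F0 binomial series: exponent -3/2, x = -1/2). Hence: (-6/5) * (3/2)^(-3/2).


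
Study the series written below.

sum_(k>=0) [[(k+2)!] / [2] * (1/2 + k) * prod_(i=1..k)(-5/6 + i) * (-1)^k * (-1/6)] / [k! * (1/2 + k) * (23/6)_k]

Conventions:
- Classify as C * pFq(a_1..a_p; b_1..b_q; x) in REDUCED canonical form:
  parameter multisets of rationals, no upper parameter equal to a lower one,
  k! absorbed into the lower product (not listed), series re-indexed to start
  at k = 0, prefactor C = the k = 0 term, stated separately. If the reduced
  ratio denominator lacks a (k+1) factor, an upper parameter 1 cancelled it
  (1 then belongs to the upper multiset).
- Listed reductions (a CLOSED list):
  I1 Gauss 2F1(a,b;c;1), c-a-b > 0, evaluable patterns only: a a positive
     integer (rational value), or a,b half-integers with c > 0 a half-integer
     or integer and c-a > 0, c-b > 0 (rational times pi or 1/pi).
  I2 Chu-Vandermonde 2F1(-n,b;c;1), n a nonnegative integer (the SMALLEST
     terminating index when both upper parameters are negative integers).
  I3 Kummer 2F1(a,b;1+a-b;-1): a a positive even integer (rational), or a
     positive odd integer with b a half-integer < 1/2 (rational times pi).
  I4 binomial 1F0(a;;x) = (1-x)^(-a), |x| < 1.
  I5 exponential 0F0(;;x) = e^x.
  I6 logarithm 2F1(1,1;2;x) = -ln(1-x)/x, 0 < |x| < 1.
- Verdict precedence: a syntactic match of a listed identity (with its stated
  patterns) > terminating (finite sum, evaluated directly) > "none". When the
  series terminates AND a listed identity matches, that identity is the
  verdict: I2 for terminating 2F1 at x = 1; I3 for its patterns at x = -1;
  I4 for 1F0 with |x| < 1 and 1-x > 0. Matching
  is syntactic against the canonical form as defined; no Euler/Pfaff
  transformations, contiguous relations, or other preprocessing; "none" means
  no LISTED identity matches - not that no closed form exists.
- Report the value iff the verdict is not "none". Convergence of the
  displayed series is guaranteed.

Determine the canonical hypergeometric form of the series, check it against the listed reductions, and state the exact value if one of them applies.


Key step: t_0 = -1/6 here, and the factorial ratio (C = -1/6, x = -1) (k+a-1)!/(a-1)! is a rising factorial (a)_k.
Step ratio: r(k) = (-1) * (k+1/6) (k+3) / [(k+23/6) (k+1)] - poly over poly, x = (-1) from leading terms; C = -1/6 at k = 0.

This is -1/6 * 2F1(1/6, 3; 23/6; -1) in reduced canonical form. Verdict: none. No listed pattern accepts 2F1(1/6, 3; 23/6; -1).


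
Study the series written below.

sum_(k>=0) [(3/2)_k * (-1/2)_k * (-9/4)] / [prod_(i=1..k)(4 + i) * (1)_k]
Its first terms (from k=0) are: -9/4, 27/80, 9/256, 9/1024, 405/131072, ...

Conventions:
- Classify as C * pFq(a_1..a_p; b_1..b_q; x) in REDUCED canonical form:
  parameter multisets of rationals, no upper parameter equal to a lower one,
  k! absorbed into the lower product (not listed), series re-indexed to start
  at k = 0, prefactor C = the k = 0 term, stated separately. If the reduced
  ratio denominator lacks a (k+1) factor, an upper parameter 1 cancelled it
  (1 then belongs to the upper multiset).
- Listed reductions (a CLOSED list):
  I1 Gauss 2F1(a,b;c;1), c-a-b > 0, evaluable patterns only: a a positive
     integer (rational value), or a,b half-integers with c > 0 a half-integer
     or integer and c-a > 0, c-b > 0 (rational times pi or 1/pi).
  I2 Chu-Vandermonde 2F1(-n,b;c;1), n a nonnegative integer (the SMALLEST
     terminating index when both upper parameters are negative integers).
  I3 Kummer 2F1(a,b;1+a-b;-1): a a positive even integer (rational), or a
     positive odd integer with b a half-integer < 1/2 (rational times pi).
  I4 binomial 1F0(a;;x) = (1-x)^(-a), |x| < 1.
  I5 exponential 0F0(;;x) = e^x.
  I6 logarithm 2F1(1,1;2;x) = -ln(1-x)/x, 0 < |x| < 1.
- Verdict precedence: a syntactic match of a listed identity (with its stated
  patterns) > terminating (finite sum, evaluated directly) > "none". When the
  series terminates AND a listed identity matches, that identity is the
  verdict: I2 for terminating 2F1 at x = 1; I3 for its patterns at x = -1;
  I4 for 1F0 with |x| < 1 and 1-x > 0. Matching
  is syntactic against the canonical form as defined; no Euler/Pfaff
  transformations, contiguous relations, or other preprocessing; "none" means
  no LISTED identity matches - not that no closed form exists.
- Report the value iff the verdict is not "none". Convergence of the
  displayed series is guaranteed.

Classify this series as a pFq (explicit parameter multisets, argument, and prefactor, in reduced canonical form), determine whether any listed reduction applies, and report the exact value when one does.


x = 1 here; the reduced form reads 2F1, upper {-1/2, 3/2}, lower {5}, C = -9/4. Verdict: Gauss (I1, half-integer pattern) applies (x = 1; upper {-1/2, 3/2} half-integers, c = 5 in the evaluable pattern). Exact value: (-1024/175) / pi.

Key step: from the first term -9/4: (1)_k (C = -9/4) is k! itself.
Consecutive-term ratio: r(k) = 1 * (k-1/2) (k+3/2) / [(k+5) (k+1)] ; factor over Q: parameters, x = 1, and C = -9/4.


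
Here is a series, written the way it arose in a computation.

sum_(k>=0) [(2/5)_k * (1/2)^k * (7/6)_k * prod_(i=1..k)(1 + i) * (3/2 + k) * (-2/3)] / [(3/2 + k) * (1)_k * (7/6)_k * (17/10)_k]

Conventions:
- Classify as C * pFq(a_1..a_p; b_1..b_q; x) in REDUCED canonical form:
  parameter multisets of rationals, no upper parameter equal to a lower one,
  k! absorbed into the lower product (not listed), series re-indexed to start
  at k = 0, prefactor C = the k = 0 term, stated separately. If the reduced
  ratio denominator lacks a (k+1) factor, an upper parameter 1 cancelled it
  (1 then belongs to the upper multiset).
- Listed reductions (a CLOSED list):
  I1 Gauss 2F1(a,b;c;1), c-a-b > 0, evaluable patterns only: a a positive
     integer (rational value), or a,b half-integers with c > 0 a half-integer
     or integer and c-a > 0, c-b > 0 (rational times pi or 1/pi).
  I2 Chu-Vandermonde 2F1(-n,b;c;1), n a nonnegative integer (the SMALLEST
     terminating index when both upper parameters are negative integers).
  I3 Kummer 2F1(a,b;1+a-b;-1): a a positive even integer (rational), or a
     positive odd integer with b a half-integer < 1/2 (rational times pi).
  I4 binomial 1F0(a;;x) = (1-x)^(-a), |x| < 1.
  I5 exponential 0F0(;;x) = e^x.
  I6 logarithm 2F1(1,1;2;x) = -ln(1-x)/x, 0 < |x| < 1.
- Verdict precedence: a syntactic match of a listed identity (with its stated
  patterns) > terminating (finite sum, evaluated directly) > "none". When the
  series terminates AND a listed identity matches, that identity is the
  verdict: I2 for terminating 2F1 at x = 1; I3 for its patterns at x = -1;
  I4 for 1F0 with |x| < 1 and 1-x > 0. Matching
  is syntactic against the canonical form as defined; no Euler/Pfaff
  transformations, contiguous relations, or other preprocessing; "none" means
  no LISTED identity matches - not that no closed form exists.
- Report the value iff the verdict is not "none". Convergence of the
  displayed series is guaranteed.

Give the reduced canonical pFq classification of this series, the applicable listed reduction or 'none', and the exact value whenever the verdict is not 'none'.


First insight: with t_0 = -2/3, the running product (prefactor -2/3) telescopes to a rising factorial.
Term ratio: r(k) = (1/2) * (k+2/5) (k+2) / [(k+17/10) (k+1)] - rational in k, leading ratio (1/2); with t_0 = -2/3, classification follows.

This is -2/3 * 2F1(2/5, 2; 17/10; 1/2) in reduced canonical form. Verdict: none. No listed pattern accepts 2F1(2/5, 2; 17/10; 1/2).


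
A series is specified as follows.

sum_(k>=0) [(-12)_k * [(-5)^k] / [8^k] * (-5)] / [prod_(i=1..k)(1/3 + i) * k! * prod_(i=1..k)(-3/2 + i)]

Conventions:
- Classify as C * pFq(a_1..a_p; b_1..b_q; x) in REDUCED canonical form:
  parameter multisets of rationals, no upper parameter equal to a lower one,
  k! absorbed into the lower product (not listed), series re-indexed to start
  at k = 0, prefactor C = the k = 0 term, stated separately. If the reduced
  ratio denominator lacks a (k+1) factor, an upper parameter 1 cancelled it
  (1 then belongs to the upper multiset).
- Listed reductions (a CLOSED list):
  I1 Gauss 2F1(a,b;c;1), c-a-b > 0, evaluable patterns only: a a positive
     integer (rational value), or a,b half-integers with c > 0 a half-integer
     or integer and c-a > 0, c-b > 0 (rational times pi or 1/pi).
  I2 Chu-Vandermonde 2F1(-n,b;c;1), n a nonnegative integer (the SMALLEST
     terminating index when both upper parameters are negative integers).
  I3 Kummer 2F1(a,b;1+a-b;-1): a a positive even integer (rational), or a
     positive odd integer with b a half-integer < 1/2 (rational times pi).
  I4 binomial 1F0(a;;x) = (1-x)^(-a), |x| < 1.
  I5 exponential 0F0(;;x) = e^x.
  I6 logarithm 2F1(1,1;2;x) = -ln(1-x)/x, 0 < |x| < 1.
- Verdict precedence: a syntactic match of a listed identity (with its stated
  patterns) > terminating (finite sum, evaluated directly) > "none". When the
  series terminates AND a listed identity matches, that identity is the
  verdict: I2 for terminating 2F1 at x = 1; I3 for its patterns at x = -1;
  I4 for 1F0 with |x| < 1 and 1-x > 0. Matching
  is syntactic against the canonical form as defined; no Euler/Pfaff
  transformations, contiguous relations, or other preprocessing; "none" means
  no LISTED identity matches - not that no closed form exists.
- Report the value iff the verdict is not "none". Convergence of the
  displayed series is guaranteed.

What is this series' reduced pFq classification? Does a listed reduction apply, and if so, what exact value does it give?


The tell: t_0 being -5, the two geometric factors (C = -5, x = -5/8) combine into one argument.
Consecutive-term ratio: r(k) = (-5/8) * (k-12) / [(k-1/2) (k+4/3) (k+1)] - rational in k. x = (-5/8); t_0 = -5; negate the roots.

Classification (C = -5): 1F2 with upper {-12}, lower {-1/2, 4/3}, argument x = -5/8. Verdict: terminating. (-12)_k vanishes past k = 12, leaving a 13-term sum, computed directly. Hence: 59654127447762873156747743195/201875002842363678074863616.


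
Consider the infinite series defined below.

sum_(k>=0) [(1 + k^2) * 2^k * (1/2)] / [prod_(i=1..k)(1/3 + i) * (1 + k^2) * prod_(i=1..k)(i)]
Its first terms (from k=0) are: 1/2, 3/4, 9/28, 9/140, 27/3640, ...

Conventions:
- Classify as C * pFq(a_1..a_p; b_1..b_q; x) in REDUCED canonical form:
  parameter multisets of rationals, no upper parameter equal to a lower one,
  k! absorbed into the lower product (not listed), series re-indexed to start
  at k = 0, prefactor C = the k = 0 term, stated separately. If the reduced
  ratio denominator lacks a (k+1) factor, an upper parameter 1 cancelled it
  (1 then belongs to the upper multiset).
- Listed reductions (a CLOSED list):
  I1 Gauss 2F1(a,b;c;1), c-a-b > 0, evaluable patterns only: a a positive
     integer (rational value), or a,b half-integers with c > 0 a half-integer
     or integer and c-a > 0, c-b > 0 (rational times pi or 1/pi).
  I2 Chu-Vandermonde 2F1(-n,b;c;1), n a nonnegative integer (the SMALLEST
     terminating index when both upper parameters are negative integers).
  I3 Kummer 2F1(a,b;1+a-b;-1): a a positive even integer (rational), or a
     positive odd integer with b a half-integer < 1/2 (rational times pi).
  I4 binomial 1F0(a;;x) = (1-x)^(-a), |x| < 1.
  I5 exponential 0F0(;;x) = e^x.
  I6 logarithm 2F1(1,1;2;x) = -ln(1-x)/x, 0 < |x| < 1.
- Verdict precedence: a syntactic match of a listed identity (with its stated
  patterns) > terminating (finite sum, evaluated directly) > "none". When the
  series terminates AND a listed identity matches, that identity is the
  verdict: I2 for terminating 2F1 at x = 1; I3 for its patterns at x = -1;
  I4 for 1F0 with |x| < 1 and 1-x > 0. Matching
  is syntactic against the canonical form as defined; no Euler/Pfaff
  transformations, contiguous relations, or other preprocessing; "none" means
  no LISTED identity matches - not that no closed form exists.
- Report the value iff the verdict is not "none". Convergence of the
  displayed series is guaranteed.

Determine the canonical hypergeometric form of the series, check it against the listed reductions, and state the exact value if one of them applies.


Classification (C = 1/2): 0F1 with upper {-}, lower {4/3}, argument x = 2. Verdict: none. No listed pattern accepts 0F1(-; 4/3; 2).

First insight: t_0 = 1/2 here, and striking the common factor k^2 + 1 reduces the term (C = 1/2, x = 2).
Consecutive-term ratio: r(k) = 2 * 1 / [(k+4/3) (k+1)] - rational in k. x = 2; t_0 = 1/2; negate the roots.


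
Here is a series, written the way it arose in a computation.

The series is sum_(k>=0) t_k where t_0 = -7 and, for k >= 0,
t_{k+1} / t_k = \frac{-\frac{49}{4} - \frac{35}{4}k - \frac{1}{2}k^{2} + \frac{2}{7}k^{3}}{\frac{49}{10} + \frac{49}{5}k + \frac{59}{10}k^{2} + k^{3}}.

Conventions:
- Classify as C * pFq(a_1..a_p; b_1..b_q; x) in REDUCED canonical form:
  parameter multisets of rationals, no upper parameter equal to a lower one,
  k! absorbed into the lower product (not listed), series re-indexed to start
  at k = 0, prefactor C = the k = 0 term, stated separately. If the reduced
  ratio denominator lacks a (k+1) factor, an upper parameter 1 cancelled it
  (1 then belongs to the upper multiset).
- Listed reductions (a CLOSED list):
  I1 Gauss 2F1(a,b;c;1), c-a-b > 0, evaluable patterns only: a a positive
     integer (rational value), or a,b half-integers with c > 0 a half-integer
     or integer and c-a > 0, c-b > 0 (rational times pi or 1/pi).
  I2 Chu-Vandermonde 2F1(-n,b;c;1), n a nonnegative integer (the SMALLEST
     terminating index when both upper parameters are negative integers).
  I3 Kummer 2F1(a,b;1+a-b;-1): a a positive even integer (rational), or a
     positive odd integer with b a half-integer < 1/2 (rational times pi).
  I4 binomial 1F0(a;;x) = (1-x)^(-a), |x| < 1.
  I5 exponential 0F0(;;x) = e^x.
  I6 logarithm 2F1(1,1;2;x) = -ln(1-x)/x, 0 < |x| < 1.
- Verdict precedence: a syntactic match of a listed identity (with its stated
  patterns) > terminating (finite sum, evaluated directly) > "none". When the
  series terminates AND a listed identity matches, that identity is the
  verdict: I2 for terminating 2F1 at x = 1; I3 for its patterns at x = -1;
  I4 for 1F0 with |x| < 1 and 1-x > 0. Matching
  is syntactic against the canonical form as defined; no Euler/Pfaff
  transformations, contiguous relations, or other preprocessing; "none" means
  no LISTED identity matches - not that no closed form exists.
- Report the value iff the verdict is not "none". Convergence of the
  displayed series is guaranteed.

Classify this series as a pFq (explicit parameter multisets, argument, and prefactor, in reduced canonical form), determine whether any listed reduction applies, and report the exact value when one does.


The series (x = \frac{2}{7}) is 2F1: upper {-7, \frac{7}{4}}, lower {\frac{7}{5}}, prefactor -7. Verdict: terminating - the sum ends at index 7 because -7 is a negative integer; exact evaluation follows. Value: \frac{318854130121}{21823848087552}.

Structural cue: from the first term -7: the parameter 7/2 appears in both the upper and lower lists and cancels.
Ratio: r(k) = \frac{2}{7} * (k-7) (k+\frac{7}{4}) / [(k+\frac{7}{5}) (k+1)] - rational in k. x = \frac{2}{7}; t_0 = -7; negate the roots.


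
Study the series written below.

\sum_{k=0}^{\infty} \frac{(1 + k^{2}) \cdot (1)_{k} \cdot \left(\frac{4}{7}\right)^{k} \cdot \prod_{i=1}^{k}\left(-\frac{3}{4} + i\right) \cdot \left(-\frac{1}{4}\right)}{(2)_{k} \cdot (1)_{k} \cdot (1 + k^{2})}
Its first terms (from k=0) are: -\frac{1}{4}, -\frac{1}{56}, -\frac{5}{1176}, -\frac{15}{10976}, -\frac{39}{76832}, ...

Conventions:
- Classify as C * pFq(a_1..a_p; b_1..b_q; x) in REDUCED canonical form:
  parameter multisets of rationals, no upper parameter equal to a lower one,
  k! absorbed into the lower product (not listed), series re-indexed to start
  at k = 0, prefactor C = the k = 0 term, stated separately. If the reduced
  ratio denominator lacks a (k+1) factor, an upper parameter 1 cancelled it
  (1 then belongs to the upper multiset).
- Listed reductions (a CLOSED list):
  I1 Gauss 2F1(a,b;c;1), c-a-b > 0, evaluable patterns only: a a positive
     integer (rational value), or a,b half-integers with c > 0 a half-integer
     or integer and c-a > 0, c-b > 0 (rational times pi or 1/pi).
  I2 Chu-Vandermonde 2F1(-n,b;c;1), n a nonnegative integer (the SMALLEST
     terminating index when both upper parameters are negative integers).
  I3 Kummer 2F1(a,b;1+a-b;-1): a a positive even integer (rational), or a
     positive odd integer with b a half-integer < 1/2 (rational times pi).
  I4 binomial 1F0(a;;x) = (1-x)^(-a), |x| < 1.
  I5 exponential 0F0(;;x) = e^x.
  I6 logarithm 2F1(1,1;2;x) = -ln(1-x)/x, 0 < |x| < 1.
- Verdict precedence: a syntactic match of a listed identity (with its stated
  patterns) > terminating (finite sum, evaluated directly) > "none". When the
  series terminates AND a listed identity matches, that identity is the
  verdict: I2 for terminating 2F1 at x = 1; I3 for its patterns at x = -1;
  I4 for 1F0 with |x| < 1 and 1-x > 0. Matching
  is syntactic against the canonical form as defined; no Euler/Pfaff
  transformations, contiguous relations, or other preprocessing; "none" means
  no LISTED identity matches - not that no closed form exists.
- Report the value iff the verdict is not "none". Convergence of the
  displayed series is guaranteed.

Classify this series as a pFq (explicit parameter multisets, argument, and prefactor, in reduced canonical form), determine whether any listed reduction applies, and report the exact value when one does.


Canonical form: C = -\frac{1}{4} times 2F1 with upper {\frac{1}{4}, 1}, lower {2}, x = \frac{4}{7}. Verdict: none - this 2F1 at x = \frac{4}{7} matches no listed pattern, and upper {\frac{1}{4}, 1} holds no stopper.

Key observation: with t_0 = -\frac{1}{4}, the running product (C = -1/4, x = 4/7) telescopes to a rising factorial.
Term ratio: r(k) = \frac{4}{7} * (k+\frac{1}{4}) (k+1) / [(k+2) (k+1)] - rational in k. x = \frac{4}{7}; t_0 = -\frac{1}{4}; negate the roots.


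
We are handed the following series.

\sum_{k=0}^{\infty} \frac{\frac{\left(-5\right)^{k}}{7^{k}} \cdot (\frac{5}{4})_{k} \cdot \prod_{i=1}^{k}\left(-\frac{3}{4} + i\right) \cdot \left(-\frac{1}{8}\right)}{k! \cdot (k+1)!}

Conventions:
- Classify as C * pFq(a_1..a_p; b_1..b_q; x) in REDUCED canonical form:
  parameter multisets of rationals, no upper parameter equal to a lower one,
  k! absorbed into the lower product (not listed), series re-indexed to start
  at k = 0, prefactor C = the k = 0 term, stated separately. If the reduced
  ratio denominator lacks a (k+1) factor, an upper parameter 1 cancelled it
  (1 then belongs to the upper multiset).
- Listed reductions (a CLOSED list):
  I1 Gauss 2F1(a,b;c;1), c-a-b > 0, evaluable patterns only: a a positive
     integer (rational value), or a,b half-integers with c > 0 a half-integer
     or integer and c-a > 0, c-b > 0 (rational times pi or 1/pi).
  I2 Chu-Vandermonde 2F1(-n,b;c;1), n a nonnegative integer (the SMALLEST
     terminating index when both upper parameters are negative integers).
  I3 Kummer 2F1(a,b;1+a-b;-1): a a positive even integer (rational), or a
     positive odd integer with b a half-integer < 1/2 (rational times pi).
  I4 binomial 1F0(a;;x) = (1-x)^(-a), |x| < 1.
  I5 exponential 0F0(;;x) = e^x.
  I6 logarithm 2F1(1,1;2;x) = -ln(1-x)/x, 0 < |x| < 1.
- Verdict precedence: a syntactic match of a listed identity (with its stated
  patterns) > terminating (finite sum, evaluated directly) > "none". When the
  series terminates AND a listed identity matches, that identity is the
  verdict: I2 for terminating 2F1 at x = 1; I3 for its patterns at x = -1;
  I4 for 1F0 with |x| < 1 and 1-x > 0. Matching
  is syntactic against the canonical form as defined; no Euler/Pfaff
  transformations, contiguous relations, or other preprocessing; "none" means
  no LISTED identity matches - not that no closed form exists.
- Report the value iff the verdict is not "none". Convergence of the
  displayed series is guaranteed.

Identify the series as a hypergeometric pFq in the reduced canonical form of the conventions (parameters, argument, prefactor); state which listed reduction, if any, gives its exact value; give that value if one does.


Structural cue: with t_0 = -\frac{1}{8}, the running product (C = -1/8, x = -5/7) telescopes to a rising factorial.
Adjacent-term ratio: r(k) = -\frac{5}{7} * (k+\frac{1}{4}) (k+\frac{5}{4}) / [(k+2) (k+1)] - rational in k. x = -\frac{5}{7}; t_0 = -\frac{1}{8}; negate the roots.

x = -\frac{5}{7} here; the reduced form reads 2F1, upper {\frac{1}{4}, \frac{5}{4}}, lower {2}, C = -\frac{1}{8}. Verdict: none here - no I1-I6 shape fits x = -\frac{5}{7} with lower {2}.


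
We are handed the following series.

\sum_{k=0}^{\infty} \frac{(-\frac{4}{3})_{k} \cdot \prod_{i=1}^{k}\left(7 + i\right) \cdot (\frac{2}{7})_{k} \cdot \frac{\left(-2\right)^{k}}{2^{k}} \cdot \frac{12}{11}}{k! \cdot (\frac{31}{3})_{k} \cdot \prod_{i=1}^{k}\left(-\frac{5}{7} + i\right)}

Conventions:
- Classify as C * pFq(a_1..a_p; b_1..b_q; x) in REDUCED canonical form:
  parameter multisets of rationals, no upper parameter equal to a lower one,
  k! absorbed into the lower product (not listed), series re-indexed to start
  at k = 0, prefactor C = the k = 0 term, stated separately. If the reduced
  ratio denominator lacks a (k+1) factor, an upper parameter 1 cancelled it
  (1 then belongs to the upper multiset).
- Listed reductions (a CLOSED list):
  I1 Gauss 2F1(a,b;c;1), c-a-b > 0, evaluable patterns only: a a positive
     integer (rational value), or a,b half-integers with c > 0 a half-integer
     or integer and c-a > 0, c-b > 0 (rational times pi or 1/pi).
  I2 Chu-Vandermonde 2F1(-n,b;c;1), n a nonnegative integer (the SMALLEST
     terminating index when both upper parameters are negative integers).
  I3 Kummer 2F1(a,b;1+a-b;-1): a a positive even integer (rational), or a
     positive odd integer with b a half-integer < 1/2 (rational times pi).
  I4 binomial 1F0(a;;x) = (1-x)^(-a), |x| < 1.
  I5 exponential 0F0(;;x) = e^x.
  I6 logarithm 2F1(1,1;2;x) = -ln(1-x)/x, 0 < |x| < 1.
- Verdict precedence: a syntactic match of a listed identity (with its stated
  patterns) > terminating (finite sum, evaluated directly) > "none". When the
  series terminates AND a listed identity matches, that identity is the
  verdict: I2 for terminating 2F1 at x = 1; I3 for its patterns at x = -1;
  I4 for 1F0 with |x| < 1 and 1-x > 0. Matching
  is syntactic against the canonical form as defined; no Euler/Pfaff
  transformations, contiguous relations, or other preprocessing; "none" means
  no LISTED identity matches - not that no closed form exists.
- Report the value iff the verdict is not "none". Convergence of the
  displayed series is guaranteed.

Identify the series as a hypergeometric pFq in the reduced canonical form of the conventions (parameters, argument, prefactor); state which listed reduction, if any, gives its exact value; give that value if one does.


With C = \frac{12}{11}: the canonical form is 2F1(-\frac{4}{3}, 8; \frac{31}{3}; -1). Verdict at x = -1: the Kummer evaluation I3 matches (x = -1; c = \frac{31}{3} equals 1+a-b for upper {-\frac{4}{3}, 8}: listed pattern). Hence: \frac{190}{81}.

Key step: from the first term \frac{12}{11}: the two k-th powers (C = 12/11) combine into one argument.
Consecutive-term ratio: r(k) = -1 * (k-\frac{4}{3}) (k+8) / [(k+\frac{31}{3}) (k+1)] - poly over poly, x = -1 from leading terms; C = \frac{12}{11} at k = 0.


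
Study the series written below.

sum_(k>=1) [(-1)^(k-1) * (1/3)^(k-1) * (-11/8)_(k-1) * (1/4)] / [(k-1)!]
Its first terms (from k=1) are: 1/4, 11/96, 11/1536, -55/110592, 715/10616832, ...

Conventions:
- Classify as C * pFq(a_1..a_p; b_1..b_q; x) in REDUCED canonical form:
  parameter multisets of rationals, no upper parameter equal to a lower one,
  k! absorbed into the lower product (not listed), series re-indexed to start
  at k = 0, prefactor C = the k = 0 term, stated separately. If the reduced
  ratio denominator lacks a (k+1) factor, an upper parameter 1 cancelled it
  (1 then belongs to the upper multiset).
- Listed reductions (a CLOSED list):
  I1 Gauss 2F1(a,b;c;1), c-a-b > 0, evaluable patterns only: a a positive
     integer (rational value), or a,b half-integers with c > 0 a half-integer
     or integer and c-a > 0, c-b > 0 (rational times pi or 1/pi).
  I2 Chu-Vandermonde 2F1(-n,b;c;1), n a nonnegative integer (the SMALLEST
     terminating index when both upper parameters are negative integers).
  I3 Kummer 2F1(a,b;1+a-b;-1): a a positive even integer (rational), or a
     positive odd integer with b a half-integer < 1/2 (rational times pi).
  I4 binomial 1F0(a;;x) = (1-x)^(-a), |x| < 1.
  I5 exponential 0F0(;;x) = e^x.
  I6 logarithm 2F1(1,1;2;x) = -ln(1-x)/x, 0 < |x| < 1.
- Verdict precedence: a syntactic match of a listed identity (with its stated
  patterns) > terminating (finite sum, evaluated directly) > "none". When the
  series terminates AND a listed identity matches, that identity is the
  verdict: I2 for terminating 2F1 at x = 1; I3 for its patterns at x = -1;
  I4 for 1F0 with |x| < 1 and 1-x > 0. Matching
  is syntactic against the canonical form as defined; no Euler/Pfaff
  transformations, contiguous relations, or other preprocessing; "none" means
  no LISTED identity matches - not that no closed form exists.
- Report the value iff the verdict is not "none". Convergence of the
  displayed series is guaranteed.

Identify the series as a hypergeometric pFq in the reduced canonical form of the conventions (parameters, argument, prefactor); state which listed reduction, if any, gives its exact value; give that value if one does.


With C = 1/4: the canonical form is 1F0(-11/8; -; -1/3). Verdict: the I4 binomial reduction matches (the 1F0 binomial series: exponent 11/8, x = -1/3). Value: (1/4) * (4/3)^(11/8).

First insight: with t_0 = 1/4, the (-1)^k factor (prefactor 1/4) folds into the argument's sign.
Adjacent-term ratio: r(k) = (-1/3) * (k-11/8) / [(k+1)] - rational in k. x = (-1/3); t_0 = 1/4; negate the roots.
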